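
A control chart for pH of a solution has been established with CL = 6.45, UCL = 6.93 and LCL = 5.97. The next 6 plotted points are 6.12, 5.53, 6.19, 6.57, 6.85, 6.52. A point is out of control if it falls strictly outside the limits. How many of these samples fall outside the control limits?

Compare each point to [5.97, 6.93]: sample 2 = 5.53 < LCL.

1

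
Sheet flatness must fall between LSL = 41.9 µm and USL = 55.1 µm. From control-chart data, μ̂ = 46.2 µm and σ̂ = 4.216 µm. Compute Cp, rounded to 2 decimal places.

0.52

Cp = (USL − LSL) / (6σ̂) = (55.1 − 41.9) / (6 × 4.216) = 13.2000 / 25.2960 = 0.5218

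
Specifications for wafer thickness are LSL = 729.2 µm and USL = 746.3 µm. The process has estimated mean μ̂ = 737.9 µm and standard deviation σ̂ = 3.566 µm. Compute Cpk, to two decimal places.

0.79

Cpu = (USL − μ̂) / (3σ̂) = (746.3 − 737.9) / (3 × 3.566) = 0.7852; Cpl = (μ̂ − LSL) / (3σ̂) = (737.9 − 729.2) / (3 × 3.566) = 0.8132; Cpk = min(Cpu, Cpl) = 0.7852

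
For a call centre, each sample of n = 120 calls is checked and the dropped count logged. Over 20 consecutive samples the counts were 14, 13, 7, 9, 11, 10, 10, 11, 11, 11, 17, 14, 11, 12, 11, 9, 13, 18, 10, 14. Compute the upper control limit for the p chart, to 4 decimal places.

p̄ = Σdᵢ / (k·n) = 236 / (20 × 120) = 0.09833
UCL = p̄ + 3·√(p̄(1−p̄)/n) = 0.09833 + 3 × √(0.09833×0.90167/120) = 0.09833 + 3 × 0.02718 = 0.17988

0.1799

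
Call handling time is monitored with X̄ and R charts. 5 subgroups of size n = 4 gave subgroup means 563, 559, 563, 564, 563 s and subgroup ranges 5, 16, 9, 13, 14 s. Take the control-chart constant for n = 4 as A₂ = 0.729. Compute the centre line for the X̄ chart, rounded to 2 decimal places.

562.40

X̄̄ = (563 + 559 + 563 + 564 + 563) / 5 = 2812.0000 / 5 = 562.4000
CL = X̄̄ = 562.4000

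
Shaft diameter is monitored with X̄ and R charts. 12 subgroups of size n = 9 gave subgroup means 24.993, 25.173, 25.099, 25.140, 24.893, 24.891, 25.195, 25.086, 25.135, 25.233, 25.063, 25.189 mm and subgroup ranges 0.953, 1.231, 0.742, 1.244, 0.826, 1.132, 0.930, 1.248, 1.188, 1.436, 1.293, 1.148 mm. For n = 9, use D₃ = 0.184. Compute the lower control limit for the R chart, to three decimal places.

R̄ = (0.953 + 1.231 + 0.742 + 1.244 + 0.826 + 1.132 + 0.930 + 1.248 + 1.188 + 1.436 + 1.293 + 1.148) / 12 = 13.3710 / 12 = 1.1142
LCL_R = D₃·R̄ = 0.184 × 1.1142 = 0.2050

0.205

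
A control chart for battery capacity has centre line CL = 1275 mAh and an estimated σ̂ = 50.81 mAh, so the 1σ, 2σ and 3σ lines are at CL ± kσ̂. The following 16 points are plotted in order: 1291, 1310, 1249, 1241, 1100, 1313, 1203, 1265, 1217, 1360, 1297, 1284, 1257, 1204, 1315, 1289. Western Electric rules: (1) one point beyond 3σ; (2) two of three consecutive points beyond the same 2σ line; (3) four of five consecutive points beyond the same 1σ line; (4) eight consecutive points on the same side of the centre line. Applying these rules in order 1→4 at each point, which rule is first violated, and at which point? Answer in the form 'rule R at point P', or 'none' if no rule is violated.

Zone of each point (C = within 1σ̂, B = 1σ̂–2σ̂, A = 2σ̂–3σ̂, * = beyond 3σ̂; sign = side of CL): 1:+C, 2:+C, 3:-C, 4:-C, 5:-*, 6:+C, 7:-B, 8:-C, 9:-B, 10:+B, 11:+C, 12:+C, 13:-C, 14:-B, 15:+C, 16:+C
Rule 1 (one point beyond the 3σ limits) is satisfied at point 5.

rule 1 at point 5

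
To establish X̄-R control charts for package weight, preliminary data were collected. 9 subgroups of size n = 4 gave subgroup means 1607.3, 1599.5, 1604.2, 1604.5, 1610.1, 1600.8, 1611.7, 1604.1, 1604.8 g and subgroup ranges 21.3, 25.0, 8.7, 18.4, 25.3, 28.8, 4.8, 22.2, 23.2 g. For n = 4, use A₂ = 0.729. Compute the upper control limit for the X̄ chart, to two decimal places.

X̄̄ = (1607.3 + 1599.5 + 1604.2 + 1604.5 + 1610.1 + 1600.8 + 1611.7 + 1604.1 + 1604.8) / 9 = 14447.0000 / 9 = 1605.2222
R̄ = (21.3 + 25.0 + 8.7 + 18.4 + 25.3 + 28.8 + 4.8 + 22.2 + 23.2) / 9 = 177.7000 / 9 = 19.7444
UCL = X̄̄ + A₂·R̄ = 1605.2222 + 0.729 × 19.7444 = 1619.6159

1619.62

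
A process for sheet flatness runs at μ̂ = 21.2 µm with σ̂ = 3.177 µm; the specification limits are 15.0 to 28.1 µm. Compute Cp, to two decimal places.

0.69

Cp = (USL − LSL) / (6σ̂) = (28.1 − 15.0) / (6 × 3.177) = 13.1000 / 19.0620 = 0.6872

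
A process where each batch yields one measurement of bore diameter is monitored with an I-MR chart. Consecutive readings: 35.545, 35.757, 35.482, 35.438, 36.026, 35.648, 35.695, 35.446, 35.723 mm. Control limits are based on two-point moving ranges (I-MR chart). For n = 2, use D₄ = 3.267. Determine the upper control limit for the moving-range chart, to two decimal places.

0.85

Moving ranges: 0.212, 0.275, 0.044, 0.588, 0.378, 0.047, 0.249, 0.277; M̄R̄ = 2.0700 / 8 = 0.2587
UCL_MR = D₄·M̄R̄ = 3.267 × 0.2587 = 0.8453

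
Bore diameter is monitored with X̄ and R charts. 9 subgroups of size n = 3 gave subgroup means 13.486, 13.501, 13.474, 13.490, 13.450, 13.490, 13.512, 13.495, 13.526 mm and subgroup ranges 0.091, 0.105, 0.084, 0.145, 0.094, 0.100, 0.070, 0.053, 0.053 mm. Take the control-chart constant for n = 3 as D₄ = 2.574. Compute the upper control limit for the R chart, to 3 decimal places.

R̄ = (0.091 + 0.105 + 0.084 + 0.145 + 0.094 + 0.100 + 0.070 + 0.053 + 0.053) / 9 = 0.7950 / 9 = 0.0883
UCL_R = D₄·R̄ = 2.574 × 0.0883 = 0.2274

0.227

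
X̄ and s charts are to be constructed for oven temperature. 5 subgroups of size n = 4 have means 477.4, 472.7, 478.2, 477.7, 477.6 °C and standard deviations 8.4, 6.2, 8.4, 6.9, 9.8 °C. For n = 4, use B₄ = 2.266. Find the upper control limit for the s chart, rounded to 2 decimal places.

s̄ = (8.4 + 6.2 + 8.4 + 6.9 + 9.8) / 5 = 7.9400
UCL_s = B₄·s̄ = 2.266 × 7.9400 = 17.9920

17.99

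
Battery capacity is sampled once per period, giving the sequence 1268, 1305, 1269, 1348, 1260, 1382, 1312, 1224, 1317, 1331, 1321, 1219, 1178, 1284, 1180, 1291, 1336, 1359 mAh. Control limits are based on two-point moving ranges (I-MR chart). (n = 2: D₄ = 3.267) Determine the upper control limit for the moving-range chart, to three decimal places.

Moving ranges: 37, 36, 79, 88, 122, 70, 88, 93, 14, 10, 102, 41, 106, 104, 111, 45, 23; M̄R̄ = 1169.0000 / 17 = 68.7647
UCL_MR = D₄·M̄R̄ = 3.267 × 68.7647 = 224.6543

224.654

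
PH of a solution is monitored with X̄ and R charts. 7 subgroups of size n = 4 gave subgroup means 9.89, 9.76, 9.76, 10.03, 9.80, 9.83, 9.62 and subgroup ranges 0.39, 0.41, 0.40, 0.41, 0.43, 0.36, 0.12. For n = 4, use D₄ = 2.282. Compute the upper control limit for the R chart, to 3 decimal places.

0.822

R̄ = (0.39 + 0.41 + 0.40 + 0.41 + 0.43 + 0.36 + 0.12) / 7 = 2.5200 / 7 = 0.3600
UCL_R = D₄·R̄ = 2.282 × 0.3600 = 0.8215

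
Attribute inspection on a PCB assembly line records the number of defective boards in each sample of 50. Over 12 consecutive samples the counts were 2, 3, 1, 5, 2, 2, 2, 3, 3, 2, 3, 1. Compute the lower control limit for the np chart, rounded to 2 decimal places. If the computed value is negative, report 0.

p̄ = Σdᵢ / (k·n) = 29 / (12 × 50) = 0.04833
LCL = np̄ − 3·√(np̄(1−p̄)) = 2.4167 − 3 × 1.5165 = -2.1329 → 0 (negative, so LCL = 0)

0.00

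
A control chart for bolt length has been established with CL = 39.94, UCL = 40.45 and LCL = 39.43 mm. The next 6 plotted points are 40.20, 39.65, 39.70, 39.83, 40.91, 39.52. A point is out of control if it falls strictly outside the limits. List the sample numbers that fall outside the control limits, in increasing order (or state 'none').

5

Compare each point to [39.43, 40.45]: sample 5 = 40.91 > UCL.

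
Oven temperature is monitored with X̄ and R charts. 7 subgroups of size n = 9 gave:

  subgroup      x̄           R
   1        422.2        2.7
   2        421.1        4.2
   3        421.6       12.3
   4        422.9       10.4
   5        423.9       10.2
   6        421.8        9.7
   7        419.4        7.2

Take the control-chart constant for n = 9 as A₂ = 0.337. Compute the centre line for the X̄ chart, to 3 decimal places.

421.843

X̄̄ = (422.2 + 421.1 + 421.6 + 422.9 + 423.9 + 421.8 + 419.4) / 7 = 2952.9000 / 7 = 421.8429
CL = X̄̄ = 421.8429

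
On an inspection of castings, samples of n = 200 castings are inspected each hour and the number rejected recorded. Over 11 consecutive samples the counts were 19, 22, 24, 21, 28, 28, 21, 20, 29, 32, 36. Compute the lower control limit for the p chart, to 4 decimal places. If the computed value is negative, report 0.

p̄ = Σdᵢ / (k·n) = 280 / (11 × 200) = 0.12727
LCL = p̄ − 3·√(p̄(1−p̄)/n) = 0.12727 − 3 × 0.02357 = 0.05657

0.0566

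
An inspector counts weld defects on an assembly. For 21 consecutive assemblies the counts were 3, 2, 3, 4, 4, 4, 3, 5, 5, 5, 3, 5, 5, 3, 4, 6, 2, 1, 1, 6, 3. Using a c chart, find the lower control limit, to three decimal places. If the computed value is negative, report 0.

0.000

c̄ = (3 + 2 + 3 + 4 + 4 + 4 + 3 + 5 + 5 + 5 + 3 + 5 + 5 + 3 + 4 + 6 + 2 + 1 + 1 + 6 + 3) / 21 = 77 / 21 = 3.6667
LCL = c̄ − 3√c̄ = 3.6667 − 3 × 1.9149 = -2.0779 → 0 (cannot be negative)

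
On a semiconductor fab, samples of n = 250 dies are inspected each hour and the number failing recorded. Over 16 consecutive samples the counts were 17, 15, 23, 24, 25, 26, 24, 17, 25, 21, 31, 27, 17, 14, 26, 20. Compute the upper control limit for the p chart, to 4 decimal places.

0.1418

p̄ = Σdᵢ / (k·n) = 352 / (16 × 250) = 0.08800
UCL = p̄ + 3·√(p̄(1−p̄)/n) = 0.08800 + 3 × √(0.08800×0.91200/250) = 0.08800 + 3 × 0.01792 = 0.14175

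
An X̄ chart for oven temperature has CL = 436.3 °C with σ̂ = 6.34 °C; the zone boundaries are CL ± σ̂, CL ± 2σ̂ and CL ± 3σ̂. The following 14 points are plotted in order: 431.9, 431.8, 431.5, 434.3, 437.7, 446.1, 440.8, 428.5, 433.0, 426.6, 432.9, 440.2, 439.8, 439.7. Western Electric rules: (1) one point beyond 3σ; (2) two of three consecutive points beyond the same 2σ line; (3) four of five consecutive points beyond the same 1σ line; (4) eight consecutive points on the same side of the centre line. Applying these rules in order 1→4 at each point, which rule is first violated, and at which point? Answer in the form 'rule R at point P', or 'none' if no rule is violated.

none

Zone of each point (C = within 1σ̂, B = 1σ̂–2σ̂, A = 2σ̂–3σ̂, * = beyond 3σ̂; sign = side of CL): 1:-C, 2:-C, 3:-C, 4:-C, 5:+C, 6:+B, 7:+C, 8:-B, 9:-C, 10:-B, 11:-C, 12:+C, 13:+C, 14:+C
No rule fires across all 14 points.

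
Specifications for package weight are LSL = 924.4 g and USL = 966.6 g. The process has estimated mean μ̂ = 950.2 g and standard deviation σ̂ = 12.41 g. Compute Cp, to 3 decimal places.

0.567

Cp = (USL − LSL) / (6σ̂) = (966.6 − 924.4) / (6 × 12.41) = 42.2000 / 74.4600 = 0.5667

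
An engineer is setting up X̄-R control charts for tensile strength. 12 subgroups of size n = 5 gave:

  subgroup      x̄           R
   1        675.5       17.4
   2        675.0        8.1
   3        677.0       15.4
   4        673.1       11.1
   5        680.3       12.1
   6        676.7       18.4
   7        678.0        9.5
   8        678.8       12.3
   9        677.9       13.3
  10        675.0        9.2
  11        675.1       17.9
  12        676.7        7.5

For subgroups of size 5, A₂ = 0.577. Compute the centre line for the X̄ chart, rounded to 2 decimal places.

676.59

X̄̄ = (675.5 + 675.0 + 677.0 + 673.1 + 680.3 + 676.7 + 678.0 + 678.8 + 677.9 + 675.0 + 675.1 + 676.7) / 12 = 8119.1000 / 12 = 676.5917
CL = X̄̄ = 676.5917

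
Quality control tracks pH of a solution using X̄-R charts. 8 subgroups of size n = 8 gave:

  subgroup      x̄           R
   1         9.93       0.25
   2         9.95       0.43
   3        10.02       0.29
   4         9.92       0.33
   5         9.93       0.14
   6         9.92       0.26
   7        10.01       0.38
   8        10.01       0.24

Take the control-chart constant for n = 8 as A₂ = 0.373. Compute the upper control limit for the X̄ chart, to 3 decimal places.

10.069

X̄̄ = (9.93 + 9.95 + 10.02 + 9.92 + 9.93 + 9.92 + 10.01 + 10.01) / 8 = 79.6900 / 8 = 9.9612
R̄ = (0.25 + 0.43 + 0.29 + 0.33 + 0.14 + 0.26 + 0.38 + 0.24) / 8 = 2.3200 / 8 = 0.2900
UCL = X̄̄ + A₂·R̄ = 9.9612 + 0.373 × 0.2900 = 10.0694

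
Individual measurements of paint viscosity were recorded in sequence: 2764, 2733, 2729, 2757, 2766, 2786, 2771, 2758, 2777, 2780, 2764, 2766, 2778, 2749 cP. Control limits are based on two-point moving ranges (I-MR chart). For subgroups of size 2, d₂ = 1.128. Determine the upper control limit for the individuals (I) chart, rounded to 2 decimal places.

X̄ = (2764 + 2733 + 2729 + 2757 + 2766 + 2786 + 2771 + 2758 + 2777 + 2780 + 2764 + 2766 + 2778 + 2749) / 14 = 2762.7143
Moving ranges: 31, 4, 28, 9, 20, 15, 13, 19, 3, 16, 2, 12, 29; M̄R̄ = 201.0000 / 13 = 15.4615
UCL = X̄ + 3·M̄R̄/d₂ = 2762.7143 + 3 × 15.4615 / 1.128 = 2803.8354

2803.84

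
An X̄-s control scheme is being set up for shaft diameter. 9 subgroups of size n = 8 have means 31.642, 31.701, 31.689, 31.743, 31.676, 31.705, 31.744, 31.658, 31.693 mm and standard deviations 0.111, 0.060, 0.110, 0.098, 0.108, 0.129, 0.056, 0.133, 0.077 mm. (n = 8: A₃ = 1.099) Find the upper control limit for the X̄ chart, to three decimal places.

X̄̄ = (31.642 + 31.701 + 31.689 + 31.743 + 31.676 + 31.705 + 31.744 + 31.658 + 31.693) / 9 = 31.6946
s̄ = (0.111 + 0.060 + 0.110 + 0.098 + 0.108 + 0.129 + 0.056 + 0.133 + 0.077) / 9 = 0.0980
UCL = X̄̄ + A₃·s̄ = 31.6946 + 1.099 × 0.0980 = 31.8023

31.802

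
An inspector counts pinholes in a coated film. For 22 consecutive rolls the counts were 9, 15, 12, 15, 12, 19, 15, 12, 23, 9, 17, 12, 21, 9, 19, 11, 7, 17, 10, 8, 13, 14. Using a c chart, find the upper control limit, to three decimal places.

24.651

c̄ = (9 + 15 + 12 + 15 + 12 + 19 + 15 + 12 + 23 + 9 + 17 + 12 + 21 + 9 + 19 + 11 + 7 + 17 + 10 + 8 + 13 + 14) / 22 = 299 / 22 = 13.5909
UCL = c̄ + 3√c̄ = 13.5909 + 3 × √13.5909 = 13.5909 + 3 × 3.6866 = 24.6507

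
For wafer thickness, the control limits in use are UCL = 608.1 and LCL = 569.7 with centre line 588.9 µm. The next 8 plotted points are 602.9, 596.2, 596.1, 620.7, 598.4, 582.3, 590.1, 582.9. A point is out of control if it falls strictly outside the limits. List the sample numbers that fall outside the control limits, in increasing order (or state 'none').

4

Compare each point to [569.7, 608.1]: sample 4 = 620.7 > UCL.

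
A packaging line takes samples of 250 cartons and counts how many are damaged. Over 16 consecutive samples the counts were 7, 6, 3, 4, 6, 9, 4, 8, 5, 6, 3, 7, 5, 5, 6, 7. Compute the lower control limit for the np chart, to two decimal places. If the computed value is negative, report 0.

p̄ = Σdᵢ / (k·n) = 91 / (16 × 250) = 0.02275
LCL = np̄ − 3·√(np̄(1−p̄)) = 5.6875 − 3 × 2.3576 = -1.3852 → 0 (negative, so LCL = 0)

0.00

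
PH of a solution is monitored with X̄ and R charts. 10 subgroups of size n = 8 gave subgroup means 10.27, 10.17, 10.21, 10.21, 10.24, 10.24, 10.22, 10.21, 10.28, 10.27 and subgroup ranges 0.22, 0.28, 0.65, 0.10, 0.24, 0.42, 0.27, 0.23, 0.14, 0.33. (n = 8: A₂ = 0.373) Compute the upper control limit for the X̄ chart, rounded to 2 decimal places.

10.34

X̄̄ = (10.27 + 10.17 + 10.21 + 10.21 + 10.24 + 10.24 + 10.22 + 10.21 + 10.28 + 10.27) / 10 = 102.3200 / 10 = 10.2320
R̄ = (0.22 + 0.28 + 0.65 + 0.10 + 0.24 + 0.42 + 0.27 + 0.23 + 0.14 + 0.33) / 10 = 2.8800 / 10 = 0.2880
UCL = X̄̄ + A₂·R̄ = 10.2320 + 0.373 × 0.2880 = 10.3394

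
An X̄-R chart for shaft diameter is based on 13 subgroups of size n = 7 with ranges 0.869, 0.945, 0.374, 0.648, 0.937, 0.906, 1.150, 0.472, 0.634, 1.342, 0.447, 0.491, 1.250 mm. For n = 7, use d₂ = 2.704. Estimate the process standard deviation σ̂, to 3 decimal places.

R̄ = (0.869 + 0.945 + 0.374 + 0.648 + 0.937 + 0.906 + 1.150 + 0.472 + 0.634 + 1.342 + 0.447 + 0.491 + 1.250) / 13 = 0.8050
σ̂ = R̄ / d₂ = 0.8050 / 2.704 = 0.2977

0.298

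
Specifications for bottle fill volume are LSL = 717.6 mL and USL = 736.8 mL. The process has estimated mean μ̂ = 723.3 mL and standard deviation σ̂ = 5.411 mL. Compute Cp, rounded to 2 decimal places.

0.59

Cp = (USL − LSL) / (6σ̂) = (736.8 − 717.6) / (6 × 5.411) = 19.2000 / 32.4660 = 0.5914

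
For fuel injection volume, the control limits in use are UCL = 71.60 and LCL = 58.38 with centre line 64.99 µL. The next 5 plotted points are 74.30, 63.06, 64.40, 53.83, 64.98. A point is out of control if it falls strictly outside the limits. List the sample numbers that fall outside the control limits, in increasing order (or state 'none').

1, 4

Compare each point to [58.38, 71.60]: sample 1 = 74.30 > UCL; sample 4 = 53.83 < LCL.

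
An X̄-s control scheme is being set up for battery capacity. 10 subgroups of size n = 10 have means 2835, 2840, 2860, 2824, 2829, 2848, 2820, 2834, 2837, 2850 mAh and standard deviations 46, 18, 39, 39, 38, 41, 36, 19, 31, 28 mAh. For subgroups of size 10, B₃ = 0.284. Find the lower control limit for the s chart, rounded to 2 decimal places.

9.51

s̄ = (46 + 18 + 39 + 39 + 38 + 41 + 36 + 19 + 31 + 28) / 10 = 33.5000
LCL_s = B₃·s̄ = 0.284 × 33.5000 = 9.5140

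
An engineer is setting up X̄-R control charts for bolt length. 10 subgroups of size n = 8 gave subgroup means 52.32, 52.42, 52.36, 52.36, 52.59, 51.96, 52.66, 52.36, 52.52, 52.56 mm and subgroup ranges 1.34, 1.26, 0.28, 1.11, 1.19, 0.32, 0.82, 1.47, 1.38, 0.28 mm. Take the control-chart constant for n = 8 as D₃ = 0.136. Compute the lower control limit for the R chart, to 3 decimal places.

R̄ = (1.34 + 1.26 + 0.28 + 1.11 + 1.19 + 0.32 + 0.82 + 1.47 + 1.38 + 0.28) / 10 = 9.4500 / 10 = 0.9450
LCL_R = D₃·R̄ = 0.136 × 0.9450 = 0.1285

0.129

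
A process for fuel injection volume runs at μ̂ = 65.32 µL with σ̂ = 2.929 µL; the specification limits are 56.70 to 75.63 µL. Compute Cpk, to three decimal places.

Cpu = (USL − μ̂) / (3σ̂) = (75.63 − 65.32) / (3 × 2.929) = 1.1733; Cpl = (μ̂ − LSL) / (3σ̂) = (65.32 − 56.70) / (3 × 2.929) = 0.9810; Cpk = min(Cpu, Cpl) = 0.9810

0.981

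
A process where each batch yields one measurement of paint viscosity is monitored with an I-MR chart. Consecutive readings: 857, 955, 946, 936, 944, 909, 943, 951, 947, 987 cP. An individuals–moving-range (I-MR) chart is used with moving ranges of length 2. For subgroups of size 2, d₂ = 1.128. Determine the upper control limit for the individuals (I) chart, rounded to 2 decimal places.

1010.20

X̄ = (857 + 955 + 946 + 936 + 944 + 909 + 943 + 951 + 947 + 987) / 10 = 937.5000
Moving ranges: 98, 9, 10, 8, 35, 34, 8, 4, 40; M̄R̄ = 246.0000 / 9 = 27.3333
UCL = X̄ + 3·M̄R̄/d₂ = 937.5000 + 3 × 27.3333 / 1.128 = 1010.1950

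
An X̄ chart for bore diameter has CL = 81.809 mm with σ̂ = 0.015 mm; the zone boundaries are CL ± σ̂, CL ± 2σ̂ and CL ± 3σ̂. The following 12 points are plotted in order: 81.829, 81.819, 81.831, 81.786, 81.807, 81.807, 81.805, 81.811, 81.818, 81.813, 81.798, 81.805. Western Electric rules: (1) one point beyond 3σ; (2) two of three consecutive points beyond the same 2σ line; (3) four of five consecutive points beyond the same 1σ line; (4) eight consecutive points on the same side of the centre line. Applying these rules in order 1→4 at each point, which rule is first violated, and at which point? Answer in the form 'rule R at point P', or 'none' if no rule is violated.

Zone of each point (C = within 1σ̂, B = 1σ̂–2σ̂, A = 2σ̂–3σ̂, * = beyond 3σ̂; sign = side of CL): 1:+B, 2:+C, 3:+B, 4:-B, 5:-C, 6:-C, 7:-C, 8:+C, 9:+C, 10:+C, 11:-C, 12:-C
No rule fires across all 12 points.

none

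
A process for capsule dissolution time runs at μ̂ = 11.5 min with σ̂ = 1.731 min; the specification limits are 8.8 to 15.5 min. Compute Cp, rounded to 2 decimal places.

Cp = (USL − LSL) / (6σ̂) = (15.5 − 8.8) / (6 × 1.731) = 6.7000 / 10.3860 = 0.6451

0.65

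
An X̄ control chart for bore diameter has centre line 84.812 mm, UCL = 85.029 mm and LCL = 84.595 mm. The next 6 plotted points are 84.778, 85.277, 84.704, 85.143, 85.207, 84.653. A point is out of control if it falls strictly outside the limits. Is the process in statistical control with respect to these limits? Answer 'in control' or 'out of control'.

Compare each point to [84.595, 85.029]: sample 2 = 85.277 > UCL; sample 4 = 85.143 > UCL; sample 5 = 85.207 > UCL.

out of control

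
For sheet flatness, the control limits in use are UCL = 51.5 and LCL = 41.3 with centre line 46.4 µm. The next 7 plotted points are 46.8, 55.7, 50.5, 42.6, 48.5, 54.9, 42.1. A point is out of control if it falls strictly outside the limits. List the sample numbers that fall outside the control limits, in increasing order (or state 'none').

Compare each point to [41.3, 51.5]: sample 2 = 55.7 > UCL; sample 6 = 54.9 > UCL.

2, 6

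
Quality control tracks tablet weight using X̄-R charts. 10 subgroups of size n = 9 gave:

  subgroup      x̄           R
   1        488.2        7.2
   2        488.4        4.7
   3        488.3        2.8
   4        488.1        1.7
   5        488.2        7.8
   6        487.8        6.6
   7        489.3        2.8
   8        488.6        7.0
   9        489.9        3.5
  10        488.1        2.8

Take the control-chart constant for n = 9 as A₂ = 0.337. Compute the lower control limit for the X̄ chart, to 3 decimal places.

486.909

X̄̄ = (488.2 + 488.4 + 488.3 + 488.1 + 488.2 + 487.8 + 489.3 + 488.6 + 489.9 + 488.1) / 10 = 4884.9000 / 10 = 488.4900
R̄ = (7.2 + 4.7 + 2.8 + 1.7 + 7.8 + 6.6 + 2.8 + 7.0 + 3.5 + 2.8) / 10 = 46.9000 / 10 = 4.6900
LCL = X̄̄ − A₂·R̄ = 488.4900 − 0.337 × 4.6900 = 486.9095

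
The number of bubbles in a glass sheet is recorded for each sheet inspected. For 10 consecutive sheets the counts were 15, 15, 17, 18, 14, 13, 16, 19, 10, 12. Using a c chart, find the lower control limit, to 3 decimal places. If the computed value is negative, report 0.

c̄ = (15 + 15 + 17 + 18 + 14 + 13 + 16 + 19 + 10 + 12) / 10 = 149 / 10 = 14.9000
LCL = c̄ − 3√c̄ = 14.9000 − 3 × 3.8601 = 3.3198

3.320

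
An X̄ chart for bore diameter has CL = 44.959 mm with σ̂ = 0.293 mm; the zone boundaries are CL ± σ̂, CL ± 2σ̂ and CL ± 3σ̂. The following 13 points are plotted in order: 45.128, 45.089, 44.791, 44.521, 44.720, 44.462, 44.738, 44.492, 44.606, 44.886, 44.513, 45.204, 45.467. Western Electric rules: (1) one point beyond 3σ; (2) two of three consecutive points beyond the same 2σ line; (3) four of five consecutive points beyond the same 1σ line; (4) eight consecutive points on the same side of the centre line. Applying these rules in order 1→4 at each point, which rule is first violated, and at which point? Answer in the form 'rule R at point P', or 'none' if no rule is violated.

Zone of each point (C = within 1σ̂, B = 1σ̂–2σ̂, A = 2σ̂–3σ̂, * = beyond 3σ̂; sign = side of CL): 1:+C, 2:+C, 3:-C, 4:-B, 5:-C, 6:-B, 7:-C, 8:-B, 9:-B, 10:-C, 11:-B, 12:+C, 13:+B
Rule 4 (eight consecutive points on the same side of the centre line) is satisfied at point 10.

rule 4 at point 10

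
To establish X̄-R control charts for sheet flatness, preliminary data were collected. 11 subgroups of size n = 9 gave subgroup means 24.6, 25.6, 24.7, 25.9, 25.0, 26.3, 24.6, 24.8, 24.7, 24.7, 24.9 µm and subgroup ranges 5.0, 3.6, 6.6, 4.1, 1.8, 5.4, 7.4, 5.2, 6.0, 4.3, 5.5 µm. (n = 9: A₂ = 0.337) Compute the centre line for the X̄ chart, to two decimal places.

25.07

X̄̄ = (24.6 + 25.6 + 24.7 + 25.9 + 25.0 + 26.3 + 24.6 + 24.8 + 24.7 + 24.7 + 24.9) / 11 = 275.8000 / 11 = 25.0727
CL = X̄̄ = 25.0727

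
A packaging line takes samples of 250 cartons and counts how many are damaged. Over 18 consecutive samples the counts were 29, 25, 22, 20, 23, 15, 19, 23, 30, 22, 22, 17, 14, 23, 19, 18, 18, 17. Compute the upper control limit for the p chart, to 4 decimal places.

0.1361

p̄ = Σdᵢ / (k·n) = 376 / (18 × 250) = 0.08356
UCL = p̄ + 3·√(p̄(1−p̄)/n) = 0.08356 + 3 × √(0.08356×0.91644/250) = 0.08356 + 3 × 0.01750 = 0.13606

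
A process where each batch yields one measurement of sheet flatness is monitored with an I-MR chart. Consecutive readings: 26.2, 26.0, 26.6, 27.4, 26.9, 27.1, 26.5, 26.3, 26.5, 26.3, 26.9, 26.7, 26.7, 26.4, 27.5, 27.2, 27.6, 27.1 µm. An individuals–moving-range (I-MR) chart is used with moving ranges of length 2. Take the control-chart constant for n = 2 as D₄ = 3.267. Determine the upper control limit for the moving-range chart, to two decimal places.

1.33

Moving ranges: 0.2, 0.6, 0.8, 0.5, 0.2, 0.6, 0.2, 0.2, 0.2, 0.6, 0.2, 0.0, 0.3, 1.1, 0.3, 0.4, 0.5; M̄R̄ = 6.9000 / 17 = 0.4059
UCL_MR = D₄·M̄R̄ = 3.267 × 0.4059 = 1.3260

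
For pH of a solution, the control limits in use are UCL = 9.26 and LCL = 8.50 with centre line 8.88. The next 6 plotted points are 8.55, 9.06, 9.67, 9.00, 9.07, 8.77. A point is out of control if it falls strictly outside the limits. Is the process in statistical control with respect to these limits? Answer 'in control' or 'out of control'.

Compare each point to [8.50, 9.26]: sample 3 = 9.67 > UCL.

out of control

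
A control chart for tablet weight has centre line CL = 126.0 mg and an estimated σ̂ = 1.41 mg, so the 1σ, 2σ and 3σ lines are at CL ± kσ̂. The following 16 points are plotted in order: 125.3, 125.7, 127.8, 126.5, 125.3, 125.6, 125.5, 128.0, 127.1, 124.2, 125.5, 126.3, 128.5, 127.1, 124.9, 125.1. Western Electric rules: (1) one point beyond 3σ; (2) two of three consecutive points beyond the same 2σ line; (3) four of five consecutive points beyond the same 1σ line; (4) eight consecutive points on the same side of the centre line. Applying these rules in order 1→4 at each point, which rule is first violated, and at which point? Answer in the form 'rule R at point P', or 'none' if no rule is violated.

none

Zone of each point (C = within 1σ̂, B = 1σ̂–2σ̂, A = 2σ̂–3σ̂, * = beyond 3σ̂; sign = side of CL): 1:-C, 2:-C, 3:+B, 4:+C, 5:-C, 6:-C, 7:-C, 8:+B, 9:+C, 10:-B, 11:-C, 12:+C, 13:+B, 14:+C, 15:-C, 16:-C
No rule fires across all 16 points.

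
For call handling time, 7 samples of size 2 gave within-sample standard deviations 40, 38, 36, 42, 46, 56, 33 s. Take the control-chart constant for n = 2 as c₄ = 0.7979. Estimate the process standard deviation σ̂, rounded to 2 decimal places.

s̄ = (40 + 38 + 36 + 42 + 46 + 56 + 33) / 7 = 41.5714
σ̂ = s̄ / c₄ = 41.5714 / 0.7979 = 52.1011

52.10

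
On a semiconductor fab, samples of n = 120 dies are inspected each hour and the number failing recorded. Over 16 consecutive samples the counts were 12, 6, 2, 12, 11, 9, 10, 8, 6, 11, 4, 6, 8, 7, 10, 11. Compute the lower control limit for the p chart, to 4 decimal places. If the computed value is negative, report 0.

p̄ = Σdᵢ / (k·n) = 133 / (16 × 120) = 0.06927
LCL = p̄ − 3·√(p̄(1−p̄)/n) = 0.06927 − 3 × 0.02318 = -0.00027 → 0 (negative, so LCL = 0)

0.0000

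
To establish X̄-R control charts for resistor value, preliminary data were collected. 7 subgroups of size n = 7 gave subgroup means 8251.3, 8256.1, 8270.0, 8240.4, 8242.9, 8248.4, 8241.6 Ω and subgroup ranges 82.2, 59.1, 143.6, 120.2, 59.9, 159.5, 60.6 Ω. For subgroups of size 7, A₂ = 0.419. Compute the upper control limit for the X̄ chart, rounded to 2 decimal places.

X̄̄ = (8251.3 + 8256.1 + 8270.0 + 8240.4 + 8242.9 + 8248.4 + 8241.6) / 7 = 57750.7000 / 7 = 8250.1000
R̄ = (82.2 + 59.1 + 143.6 + 120.2 + 59.9 + 159.5 + 60.6) / 7 = 685.1000 / 7 = 97.8714
UCL = X̄̄ + A₂·R̄ = 8250.1000 + 0.419 × 97.8714 = 8291.1081

8291.11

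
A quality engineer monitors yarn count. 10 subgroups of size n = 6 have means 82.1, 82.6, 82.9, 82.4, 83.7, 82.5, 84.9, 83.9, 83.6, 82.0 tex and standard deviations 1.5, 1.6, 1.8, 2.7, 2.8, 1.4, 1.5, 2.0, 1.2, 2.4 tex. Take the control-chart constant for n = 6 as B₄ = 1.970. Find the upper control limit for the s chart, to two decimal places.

3.72

s̄ = (1.5 + 1.6 + 1.8 + 2.7 + 2.8 + 1.4 + 1.5 + 2.0 + 1.2 + 2.4) / 10 = 1.8900
UCL_s = B₄·s̄ = 1.970 × 1.8900 = 3.7233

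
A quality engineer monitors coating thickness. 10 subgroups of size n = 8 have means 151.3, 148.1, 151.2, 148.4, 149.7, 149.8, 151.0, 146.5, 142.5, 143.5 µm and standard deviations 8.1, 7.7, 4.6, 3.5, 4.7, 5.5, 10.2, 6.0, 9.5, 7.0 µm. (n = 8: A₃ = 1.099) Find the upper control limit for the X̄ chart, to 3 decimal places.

155.541

X̄̄ = (151.3 + 148.1 + 151.2 + 148.4 + 149.7 + 149.8 + 151.0 + 146.5 + 142.5 + 143.5) / 10 = 148.2000
s̄ = (8.1 + 7.7 + 4.6 + 3.5 + 4.7 + 5.5 + 10.2 + 6.0 + 9.5 + 7.0) / 10 = 6.6800
UCL = X̄̄ + A₃·s̄ = 148.2000 + 1.099 × 6.6800 = 155.5413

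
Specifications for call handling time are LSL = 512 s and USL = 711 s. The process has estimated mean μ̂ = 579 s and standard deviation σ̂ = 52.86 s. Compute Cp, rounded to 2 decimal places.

Cp = (USL − LSL) / (6σ̂) = (711 − 512) / (6 × 52.86) = 199.0000 / 317.1600 = 0.6274

0.63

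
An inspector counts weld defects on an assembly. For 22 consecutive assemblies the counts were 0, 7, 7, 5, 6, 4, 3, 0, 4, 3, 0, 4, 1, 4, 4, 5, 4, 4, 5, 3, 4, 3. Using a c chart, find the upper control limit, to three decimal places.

c̄ = (0 + 7 + 7 + 5 + 6 + 4 + 3 + 0 + 4 + 3 + 0 + 4 + 1 + 4 + 4 + 5 + 4 + 4 + 5 + 3 + 4 + 3) / 22 = 80 / 22 = 3.6364
UCL = c̄ + 3√c̄ = 3.6364 + 3 × √3.6364 = 3.6364 + 3 × 1.9069 = 9.3571

9.357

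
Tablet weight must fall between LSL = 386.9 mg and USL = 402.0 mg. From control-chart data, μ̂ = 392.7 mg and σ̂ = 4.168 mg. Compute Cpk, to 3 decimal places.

0.464

Cpu = (USL − μ̂) / (3σ̂) = (402.0 − 392.7) / (3 × 4.168) = 0.7438; Cpl = (μ̂ − LSL) / (3σ̂) = (392.7 − 386.9) / (3 × 4.168) = 0.4639; Cpk = min(Cpu, Cpl) = 0.4639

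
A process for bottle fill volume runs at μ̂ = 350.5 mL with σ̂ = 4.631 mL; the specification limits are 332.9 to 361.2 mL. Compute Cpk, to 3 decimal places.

0.770

Cpu = (USL − μ̂) / (3σ̂) = (361.2 − 350.5) / (3 × 4.631) = 0.7702; Cpl = (μ̂ − LSL) / (3σ̂) = (350.5 − 332.9) / (3 × 4.631) = 1.2668; Cpk = min(Cpu, Cpl) = 0.7702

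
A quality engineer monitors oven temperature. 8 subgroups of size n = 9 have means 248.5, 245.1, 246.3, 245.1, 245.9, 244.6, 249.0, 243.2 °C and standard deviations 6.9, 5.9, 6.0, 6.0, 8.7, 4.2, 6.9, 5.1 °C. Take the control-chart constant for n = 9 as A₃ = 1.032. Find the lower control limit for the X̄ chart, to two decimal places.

239.55

X̄̄ = (248.5 + 245.1 + 246.3 + 245.1 + 245.9 + 244.6 + 249.0 + 243.2) / 8 = 245.9625
s̄ = (6.9 + 5.9 + 6.0 + 6.0 + 8.7 + 4.2 + 6.9 + 5.1) / 8 = 6.2125
LCL = X̄̄ − A₃·s̄ = 245.9625 − 1.032 × 6.2125 = 239.5512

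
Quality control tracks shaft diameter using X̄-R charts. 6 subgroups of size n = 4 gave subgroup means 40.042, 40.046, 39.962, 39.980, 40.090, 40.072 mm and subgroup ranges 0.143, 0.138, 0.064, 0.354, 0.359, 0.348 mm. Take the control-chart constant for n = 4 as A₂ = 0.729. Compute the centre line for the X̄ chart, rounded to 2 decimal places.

X̄̄ = (40.042 + 40.046 + 39.962 + 39.980 + 40.090 + 40.072) / 6 = 240.1920 / 6 = 40.0320
CL = X̄̄ = 40.0320

40.03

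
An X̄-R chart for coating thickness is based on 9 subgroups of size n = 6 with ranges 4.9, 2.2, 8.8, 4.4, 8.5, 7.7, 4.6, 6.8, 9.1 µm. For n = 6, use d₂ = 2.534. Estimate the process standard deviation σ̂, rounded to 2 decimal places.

2.50

R̄ = (4.9 + 2.2 + 8.8 + 4.4 + 8.5 + 7.7 + 4.6 + 6.8 + 9.1) / 9 = 6.3333
σ̂ = R̄ / d₂ = 6.3333 / 2.534 = 2.4993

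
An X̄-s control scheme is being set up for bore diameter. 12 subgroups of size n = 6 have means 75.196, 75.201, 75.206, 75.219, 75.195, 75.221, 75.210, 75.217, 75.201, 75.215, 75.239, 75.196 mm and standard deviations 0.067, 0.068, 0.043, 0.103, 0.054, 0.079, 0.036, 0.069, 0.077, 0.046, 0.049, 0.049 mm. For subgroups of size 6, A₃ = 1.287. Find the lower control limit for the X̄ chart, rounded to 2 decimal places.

75.13

X̄̄ = (75.196 + 75.201 + 75.206 + 75.219 + 75.195 + 75.221 + 75.210 + 75.217 + 75.201 + 75.215 + 75.239 + 75.196) / 12 = 75.2097
s̄ = (0.067 + 0.068 + 0.043 + 0.103 + 0.054 + 0.079 + 0.036 + 0.069 + 0.077 + 0.046 + 0.049 + 0.049) / 12 = 0.0617
LCL = X̄̄ − A₃·s̄ = 75.2097 − 1.287 × 0.0617 = 75.1303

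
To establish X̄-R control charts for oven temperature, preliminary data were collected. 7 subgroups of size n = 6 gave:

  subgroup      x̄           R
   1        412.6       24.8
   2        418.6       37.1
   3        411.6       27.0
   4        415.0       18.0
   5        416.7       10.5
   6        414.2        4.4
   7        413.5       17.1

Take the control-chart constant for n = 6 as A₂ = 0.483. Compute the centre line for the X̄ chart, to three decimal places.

414.600

X̄̄ = (412.6 + 418.6 + 411.6 + 415.0 + 416.7 + 414.2 + 413.5) / 7 = 2902.2000 / 7 = 414.6000
CL = X̄̄ = 414.6000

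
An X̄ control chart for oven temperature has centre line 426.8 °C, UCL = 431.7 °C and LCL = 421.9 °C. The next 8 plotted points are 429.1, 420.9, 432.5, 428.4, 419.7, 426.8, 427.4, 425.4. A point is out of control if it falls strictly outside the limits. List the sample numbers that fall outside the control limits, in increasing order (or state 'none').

Compare each point to [421.9, 431.7]: sample 2 = 420.9 < LCL; sample 3 = 432.5 > UCL; sample 5 = 419.7 < LCL.

2, 3, 5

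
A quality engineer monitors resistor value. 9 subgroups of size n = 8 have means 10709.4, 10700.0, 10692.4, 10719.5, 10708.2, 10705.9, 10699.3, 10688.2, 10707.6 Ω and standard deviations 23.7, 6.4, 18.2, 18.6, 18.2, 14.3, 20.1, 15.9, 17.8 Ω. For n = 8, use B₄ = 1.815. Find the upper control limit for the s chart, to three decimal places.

30.895

s̄ = (23.7 + 6.4 + 18.2 + 18.6 + 18.2 + 14.3 + 20.1 + 15.9 + 17.8) / 9 = 17.0222
UCL_s = B₄·s̄ = 1.815 × 17.0222 = 30.8953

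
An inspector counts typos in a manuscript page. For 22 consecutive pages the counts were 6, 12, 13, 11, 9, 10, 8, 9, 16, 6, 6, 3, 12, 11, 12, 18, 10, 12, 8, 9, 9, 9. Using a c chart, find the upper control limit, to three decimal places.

c̄ = (6 + 12 + 13 + 11 + 9 + 10 + 8 + 9 + 16 + 6 + 6 + 3 + 12 + 11 + 12 + 18 + 10 + 12 + 8 + 9 + 9 + 9) / 22 = 219 / 22 = 9.9545
UCL = c̄ + 3√c̄ = 9.9545 + 3 × √9.9545 = 9.9545 + 3 × 3.1551 = 19.4198

19.420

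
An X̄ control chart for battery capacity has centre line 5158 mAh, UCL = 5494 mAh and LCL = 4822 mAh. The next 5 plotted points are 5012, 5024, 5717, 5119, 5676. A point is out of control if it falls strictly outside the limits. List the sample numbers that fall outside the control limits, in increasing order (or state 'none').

Compare each point to [4822, 5494]: sample 3 = 5717 > UCL; sample 5 = 5676 > UCL.

3, 5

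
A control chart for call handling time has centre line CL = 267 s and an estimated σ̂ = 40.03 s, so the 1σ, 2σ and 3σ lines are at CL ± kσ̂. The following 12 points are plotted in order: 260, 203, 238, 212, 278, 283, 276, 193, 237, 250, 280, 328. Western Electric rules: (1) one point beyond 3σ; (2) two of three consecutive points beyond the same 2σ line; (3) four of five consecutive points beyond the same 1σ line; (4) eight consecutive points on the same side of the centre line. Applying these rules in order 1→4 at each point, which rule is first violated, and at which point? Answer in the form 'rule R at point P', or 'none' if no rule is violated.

none

Zone of each point (C = within 1σ̂, B = 1σ̂–2σ̂, A = 2σ̂–3σ̂, * = beyond 3σ̂; sign = side of CL): 1:-C, 2:-B, 3:-C, 4:-B, 5:+C, 6:+C, 7:+C, 8:-B, 9:-C, 10:-C, 11:+C, 12:+B
No rule fires across all 12 points.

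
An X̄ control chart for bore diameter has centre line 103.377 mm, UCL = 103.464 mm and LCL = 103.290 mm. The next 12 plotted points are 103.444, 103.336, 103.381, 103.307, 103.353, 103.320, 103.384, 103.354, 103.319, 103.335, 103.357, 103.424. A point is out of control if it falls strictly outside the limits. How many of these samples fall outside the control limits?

All 12 points lie within [103.290, 103.464].

0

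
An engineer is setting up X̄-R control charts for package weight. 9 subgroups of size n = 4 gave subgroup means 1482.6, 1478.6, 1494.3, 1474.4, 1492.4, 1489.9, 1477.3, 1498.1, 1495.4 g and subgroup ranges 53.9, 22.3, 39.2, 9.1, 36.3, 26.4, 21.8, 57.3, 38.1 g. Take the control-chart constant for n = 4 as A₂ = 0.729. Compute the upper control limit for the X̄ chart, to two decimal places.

X̄̄ = (1482.6 + 1478.6 + 1494.3 + 1474.4 + 1492.4 + 1489.9 + 1477.3 + 1498.1 + 1495.4) / 9 = 13383.0000 / 9 = 1487.0000
R̄ = (53.9 + 22.3 + 39.2 + 9.1 + 36.3 + 26.4 + 21.8 + 57.3 + 38.1) / 9 = 304.4000 / 9 = 33.8222
UCL = X̄̄ + A₂·R̄ = 1487.0000 + 0.729 × 33.8222 = 1511.6564

1511.66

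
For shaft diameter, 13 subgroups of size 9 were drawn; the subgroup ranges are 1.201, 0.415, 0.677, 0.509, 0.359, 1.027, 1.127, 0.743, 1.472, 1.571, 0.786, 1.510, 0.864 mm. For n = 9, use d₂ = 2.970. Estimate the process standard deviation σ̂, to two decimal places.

R̄ = (1.201 + 0.415 + 0.677 + 0.509 + 0.359 + 1.027 + 1.127 + 0.743 + 1.472 + 1.571 + 0.786 + 1.510 + 0.864) / 13 = 0.9432
σ̂ = R̄ / d₂ = 0.9432 / 2.970 = 0.3176

0.32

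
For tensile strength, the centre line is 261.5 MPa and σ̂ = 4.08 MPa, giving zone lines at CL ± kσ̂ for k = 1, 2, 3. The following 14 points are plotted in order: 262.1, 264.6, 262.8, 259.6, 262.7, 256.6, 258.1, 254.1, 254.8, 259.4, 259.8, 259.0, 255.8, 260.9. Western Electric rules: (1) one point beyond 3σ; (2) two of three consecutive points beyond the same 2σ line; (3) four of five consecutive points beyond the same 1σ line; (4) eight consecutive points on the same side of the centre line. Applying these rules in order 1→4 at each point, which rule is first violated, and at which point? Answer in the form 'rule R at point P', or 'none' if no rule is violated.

Zone of each point (C = within 1σ̂, B = 1σ̂–2σ̂, A = 2σ̂–3σ̂, * = beyond 3σ̂; sign = side of CL): 1:+C, 2:+C, 3:+C, 4:-C, 5:+C, 6:-B, 7:-C, 8:-B, 9:-B, 10:-C, 11:-C, 12:-C, 13:-B, 14:-C
Rule 4 (eight consecutive points on the same side of the centre line) is satisfied at point 13.

rule 4 at point 13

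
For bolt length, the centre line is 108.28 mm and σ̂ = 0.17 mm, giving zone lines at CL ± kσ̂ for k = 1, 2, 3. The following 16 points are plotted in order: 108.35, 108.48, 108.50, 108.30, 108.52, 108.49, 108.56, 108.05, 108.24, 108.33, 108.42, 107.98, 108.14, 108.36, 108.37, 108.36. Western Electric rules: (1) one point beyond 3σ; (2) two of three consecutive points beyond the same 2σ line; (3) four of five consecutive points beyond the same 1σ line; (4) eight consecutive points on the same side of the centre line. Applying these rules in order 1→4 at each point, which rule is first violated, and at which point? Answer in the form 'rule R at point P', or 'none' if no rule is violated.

rule 3 at point 6

Zone of each point (C = within 1σ̂, B = 1σ̂–2σ̂, A = 2σ̂–3σ̂, * = beyond 3σ̂; sign = side of CL): 1:+C, 2:+B, 3:+B, 4:+C, 5:+B, 6:+B, 7:+B, 8:-B, 9:-C, 10:+C, 11:+C, 12:-B, 13:-C, 14:+C, 15:+C, 16:+C
Rule 3 (four of five consecutive points beyond the same 1σ limit) is satisfied at point 6.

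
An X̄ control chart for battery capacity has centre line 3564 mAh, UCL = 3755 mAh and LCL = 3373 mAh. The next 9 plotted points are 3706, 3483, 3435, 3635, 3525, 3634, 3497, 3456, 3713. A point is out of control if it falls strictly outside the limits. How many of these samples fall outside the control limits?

All 9 points lie within [3373, 3755].

0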